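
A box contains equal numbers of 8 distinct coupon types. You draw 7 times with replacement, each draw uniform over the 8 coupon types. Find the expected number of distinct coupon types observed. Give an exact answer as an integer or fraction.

Let Xⱼ=1 if type j appears at least once. P(Xⱼ=1) = 1 − ((8−1)/8)^7 = 1273609/2097152.
E[#distinct] = 8·1273609/2097152 = 1273609/262144.

1273609/262144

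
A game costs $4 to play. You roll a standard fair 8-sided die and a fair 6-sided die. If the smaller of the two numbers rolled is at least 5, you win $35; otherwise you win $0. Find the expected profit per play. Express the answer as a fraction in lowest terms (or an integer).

11/6 dollars

E[payout] = (5/6)·0 + (1/6)·35 = 35/6
Expected profit = 35/6 − 4 = 11/6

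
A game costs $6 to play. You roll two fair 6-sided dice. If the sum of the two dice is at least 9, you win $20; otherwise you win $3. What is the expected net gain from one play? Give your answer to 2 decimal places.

E[payout] = (13/18)·3 + (5/18)·20 = 139/18
Expected profit = 139/18 − 6 = 31/18 ≈ $1.72

$1.72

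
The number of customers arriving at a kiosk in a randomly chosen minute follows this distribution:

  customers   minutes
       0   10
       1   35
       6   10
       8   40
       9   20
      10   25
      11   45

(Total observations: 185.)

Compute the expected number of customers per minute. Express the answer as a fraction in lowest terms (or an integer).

268/37

Total = 185, so P(customers=0) = 10/185, etc.
E[X] = (2/37)·0 + (7/37)·1 + (2/37)·6 + (8/37)·8 + (4/37)·9 + (5/37)·10 + (9/37)·11
     = 268/37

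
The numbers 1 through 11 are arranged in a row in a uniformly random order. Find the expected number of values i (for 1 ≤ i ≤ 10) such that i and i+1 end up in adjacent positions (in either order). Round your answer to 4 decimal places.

For each i ∈ {1,…,10}, let Xᵢ = 1 if i and i+1 are adjacent. P(Xᵢ=1) = 2·(11−1)!/11! = 2/11.
By linearity, E[ΣXᵢ] = (10)·(2/11) = 20/11.
≈ 1.8182

1.8182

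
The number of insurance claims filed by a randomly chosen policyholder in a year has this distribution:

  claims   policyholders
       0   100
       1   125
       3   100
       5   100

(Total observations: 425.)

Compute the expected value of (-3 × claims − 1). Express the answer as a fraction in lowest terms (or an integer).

Total = 425, so P(claims=0) = 100/425, etc.
E[-3x-1] = (4/17)·(-1) + (5/17)·(-4) + (4/17)·(-10) + (4/17)·(-16)
     = -128/17

-128/17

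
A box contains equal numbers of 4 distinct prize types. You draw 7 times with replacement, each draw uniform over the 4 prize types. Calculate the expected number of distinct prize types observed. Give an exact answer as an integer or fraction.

Let Xⱼ=1 if type j appears at least once. P(Xⱼ=1) = 1 − ((4−1)/4)^7 = 14197/16384.
E[#distinct] = 4·14197/16384 = 14197/4096.

14197/4096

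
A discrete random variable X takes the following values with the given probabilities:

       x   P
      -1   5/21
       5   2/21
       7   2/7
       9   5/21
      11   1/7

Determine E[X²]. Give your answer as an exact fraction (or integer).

E[X²] = (5/21)·1 + (2/21)·25 + (2/7)·49 + (5/21)·81 + (1/7)·121
     = 1117/21

1117/21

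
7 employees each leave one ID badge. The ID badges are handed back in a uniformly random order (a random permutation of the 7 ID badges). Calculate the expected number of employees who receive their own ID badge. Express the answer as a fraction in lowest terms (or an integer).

Let Xᵢ = 1 if person i gets their own ID badge. For each i, P(Xᵢ=1) = 1/7.
By linearity of expectation, E[X₁+…+X_7] = 7·(1/7) = 1.

1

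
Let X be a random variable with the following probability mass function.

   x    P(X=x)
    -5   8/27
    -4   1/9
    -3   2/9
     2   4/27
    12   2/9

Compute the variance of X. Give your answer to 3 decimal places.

43.641

E[X] = (8/27)·(-5) + (1/9)·(-4) + (2/9)·(-3) + (4/27)·2 + (2/9)·12 = 10/27
E[X²] = (8/27)·25 + (1/9)·16 + (2/9)·9 + (4/27)·4 + (2/9)·144 = 394/9
Var(X) = 394/9 − (10/27)² = 31814/729 ≈ 43.641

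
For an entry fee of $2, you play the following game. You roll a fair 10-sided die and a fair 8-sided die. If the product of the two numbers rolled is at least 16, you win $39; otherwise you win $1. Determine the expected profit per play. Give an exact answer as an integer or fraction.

853/40 dollars

E[payout] = (33/80)·1 + (47/80)·39 = 933/40
Expected profit = 933/40 − 2 = 853/40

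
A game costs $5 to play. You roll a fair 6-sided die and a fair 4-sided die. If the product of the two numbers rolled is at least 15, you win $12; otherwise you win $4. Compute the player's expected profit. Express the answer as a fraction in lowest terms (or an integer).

E[payout] = (19/24)·4 + (5/24)·12 = 17/3
Expected profit = 17/3 − 5 = 2/3

2/3 dollars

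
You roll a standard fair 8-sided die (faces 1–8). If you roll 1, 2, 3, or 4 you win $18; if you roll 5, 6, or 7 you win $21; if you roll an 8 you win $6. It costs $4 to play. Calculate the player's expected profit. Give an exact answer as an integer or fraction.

109/8 dollars

E[payout] = (1/8)·6 + (1/2)·18 + (3/8)·21 = 141/8
Expected profit = 141/8 − 4 = 109/8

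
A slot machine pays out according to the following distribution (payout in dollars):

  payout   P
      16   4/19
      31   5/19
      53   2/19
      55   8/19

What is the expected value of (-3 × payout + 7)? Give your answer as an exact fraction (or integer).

E[-3x+7] = (4/19)·(-41) + (5/19)·(-86) + (2/19)·(-152) + (8/19)·(-158)
     = -2162/19

-2162/19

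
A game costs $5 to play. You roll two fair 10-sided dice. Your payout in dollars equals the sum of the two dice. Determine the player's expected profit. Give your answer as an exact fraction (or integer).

$6

Distribution of the sum of the two dice: 2 w.p. 1/100, 3 w.p. 1/50, 4 w.p. 3/100, 5 w.p. 1/25, 6 w.p. 1/20, 7 w.p. 3/50, …
E[payout] = (1/100)·2 + (1/50)·3 + (3/100)·4 + (1/25)·5 + (1/20)·6 + (3/50)·7 + (7/100)·8 + (2/25)·9 + (9/100)·10 + (1/10)·11 + (9/100)·12 + (2/25)·13 + (7/100)·14 + (3/50)·15 + (1/20)·16 + (1/25)·17 + (3/100)·18 + (1/50)·19 + (1/100)·20 = 11
Expected profit = 11 − 5 = 6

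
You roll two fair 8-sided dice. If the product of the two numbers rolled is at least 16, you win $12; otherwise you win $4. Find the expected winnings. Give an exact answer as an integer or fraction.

65/8 dollars

E[payout] = (31/64)·4 + (33/64)·12 = 65/8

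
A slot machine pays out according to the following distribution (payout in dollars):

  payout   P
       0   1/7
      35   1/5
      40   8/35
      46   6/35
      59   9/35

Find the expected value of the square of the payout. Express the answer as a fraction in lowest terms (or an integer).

13080/7

E[X²] = (1/7)·0 + (1/5)·1225 + (8/35)·1600 + (6/35)·2116 + (9/35)·3481
     = 13080/7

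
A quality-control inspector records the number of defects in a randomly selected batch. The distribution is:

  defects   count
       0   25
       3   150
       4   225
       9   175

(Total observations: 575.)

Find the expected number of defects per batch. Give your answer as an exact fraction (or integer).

Total = 575, so P(defects=0) = 25/575, etc.
E[X] = (1/23)·0 + (6/23)·3 + (9/23)·4 + (7/23)·9
     = 117/23

117/23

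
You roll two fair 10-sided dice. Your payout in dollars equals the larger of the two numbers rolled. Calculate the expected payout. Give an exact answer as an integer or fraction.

Distribution of the larger of the two numbers rolled: 1 w.p. 1/100, 2 w.p. 3/100, 3 w.p. 1/20, 4 w.p. 7/100, 5 w.p. 9/100, 6 w.p. 11/100, …
E[payout] = (1/100)·1 + (3/100)·2 + (1/20)·3 + (7/100)·4 + (9/100)·5 + (11/100)·6 + (13/100)·7 + (3/20)·8 + (17/100)·9 + (19/100)·10 = 143/20

143/20 dollars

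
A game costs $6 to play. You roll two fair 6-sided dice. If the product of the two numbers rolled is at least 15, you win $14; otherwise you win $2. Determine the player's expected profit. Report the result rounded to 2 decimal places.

E[payout] = (23/36)·2 + (13/36)·14 = 19/3
Expected profit = 19/3 − 6 = 1/3 ≈ $0.33

$0.33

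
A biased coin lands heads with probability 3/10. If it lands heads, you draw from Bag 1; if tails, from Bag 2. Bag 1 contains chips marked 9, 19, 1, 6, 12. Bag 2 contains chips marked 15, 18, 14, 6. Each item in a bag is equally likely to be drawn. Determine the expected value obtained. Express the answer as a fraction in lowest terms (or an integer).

E[X | Bag 1] = (9 + 19 + 1 + 6 + 12)/5 = 47/5
E[X | Bag 2] = (15 + 18 + 14 + 6)/4 = 53/4
E[X] = (3/10)·47/5 + (7/10)·53/4 = 2419/200

2419/200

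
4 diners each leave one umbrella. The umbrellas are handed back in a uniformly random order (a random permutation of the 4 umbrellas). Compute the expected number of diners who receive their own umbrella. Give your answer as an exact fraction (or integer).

Let Xᵢ = 1 if person i gets their own umbrella. For each i, P(Xᵢ=1) = 1/4.
By linearity of expectation, E[X₁+…+X_4] = 4·(1/4) = 1.

1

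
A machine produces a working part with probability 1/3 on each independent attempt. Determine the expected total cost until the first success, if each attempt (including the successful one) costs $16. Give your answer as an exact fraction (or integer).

$48

E[#attempts] = 1/p = 3; E[cost] = 16·3 = 48.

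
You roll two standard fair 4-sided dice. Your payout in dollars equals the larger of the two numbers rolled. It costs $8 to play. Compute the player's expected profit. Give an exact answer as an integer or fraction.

Distribution of the larger of the two numbers rolled: 1 w.p. 1/16, 2 w.p. 3/16, 3 w.p. 5/16, 4 w.p. 7/16
E[payout] = (1/16)·1 + (3/16)·2 + (5/16)·3 + (7/16)·4 = 25/8
Expected profit = 25/8 − 8 = -39/8

-39/8 dollars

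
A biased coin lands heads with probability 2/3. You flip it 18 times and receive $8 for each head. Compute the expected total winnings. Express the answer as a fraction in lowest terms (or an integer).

E[#heads] = 18·2/3 = 12 (linearity over flips).
E[winnings] = 8·12 = 96.

$96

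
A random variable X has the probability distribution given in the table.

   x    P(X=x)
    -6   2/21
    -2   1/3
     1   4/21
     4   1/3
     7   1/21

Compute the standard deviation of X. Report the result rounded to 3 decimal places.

E[X] = 13/21, E[X²] = 265/21
Var(X) = E[X²] − (E[X])² = 265/21 − 169/441 = 5396/441
SD(X) = √(5396/441) ≈ 3.498

3.498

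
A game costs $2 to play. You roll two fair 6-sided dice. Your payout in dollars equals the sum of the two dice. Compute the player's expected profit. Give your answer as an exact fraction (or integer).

$5

Distribution of the sum of the two dice: 2 w.p. 1/36, 3 w.p. 1/18, 4 w.p. 1/12, 5 w.p. 1/9, 6 w.p. 5/36, 7 w.p. 1/6, …
E[payout] = (1/36)·2 + (1/18)·3 + (1/12)·4 + (1/9)·5 + (5/36)·6 + (1/6)·7 + (5/36)·8 + (1/9)·9 + (1/12)·10 + (1/18)·11 + (1/36)·12 = 7
Expected profit = 7 − 2 = 5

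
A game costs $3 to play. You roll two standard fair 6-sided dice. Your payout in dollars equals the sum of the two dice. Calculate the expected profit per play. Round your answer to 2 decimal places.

$4.00

Distribution of the sum of the two dice: 2 w.p. 1/36, 3 w.p. 1/18, 4 w.p. 1/12, 5 w.p. 1/9, 6 w.p. 5/36, 7 w.p. 1/6, …
E[payout] = (1/36)·2 + (1/18)·3 + (1/12)·4 + (1/9)·5 + (5/36)·6 + (1/6)·7 + (5/36)·8 + (1/9)·9 + (1/12)·10 + (1/18)·11 + (1/36)·12 = 7
Expected profit = 7 − 3 = 4 ≈ $4.00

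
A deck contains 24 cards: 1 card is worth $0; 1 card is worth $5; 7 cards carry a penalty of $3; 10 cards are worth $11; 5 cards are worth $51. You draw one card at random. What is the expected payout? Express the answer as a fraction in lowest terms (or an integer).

E[payout] = (1/24)·0 + (1/24)·5 + (7/24)·(-3) + (10/24)·11 + (5/24)·51 = 349/24

349/24 dollars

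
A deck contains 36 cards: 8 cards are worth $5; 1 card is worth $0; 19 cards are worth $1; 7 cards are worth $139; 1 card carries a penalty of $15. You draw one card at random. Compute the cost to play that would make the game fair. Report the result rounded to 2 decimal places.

$28.25

E[payout] = (8/36)·5 + (1/36)·0 + (19/36)·1 + (7/36)·139 + (1/36)·(-15) = 113/4
Fair fee = E[payout] = 113/4 ≈ $28.25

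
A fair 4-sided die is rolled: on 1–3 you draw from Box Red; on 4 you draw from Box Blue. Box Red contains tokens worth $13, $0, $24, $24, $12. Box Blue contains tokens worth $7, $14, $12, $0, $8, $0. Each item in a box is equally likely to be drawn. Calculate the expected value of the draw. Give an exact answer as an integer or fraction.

E[X | Box Red] = (13 + 0 + 24 + 24 + 12)/5 = 73/5
E[X | Box Blue] = (7 + 14 + 12 + 0 + 8 + 0)/6 = 41/6
E[X] = (3/4)·73/5 + (1/4)·41/6 = 1519/120

1519/120 dollars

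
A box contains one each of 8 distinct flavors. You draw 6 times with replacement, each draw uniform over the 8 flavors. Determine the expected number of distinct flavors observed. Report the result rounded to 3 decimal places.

Let Xⱼ=1 if type j appears at least once. P(Xⱼ=1) = 1 − ((8−1)/8)^6 = 144495/262144.
E[#distinct] = 8·144495/262144 = 144495/32768.
≈ 4.410

4.410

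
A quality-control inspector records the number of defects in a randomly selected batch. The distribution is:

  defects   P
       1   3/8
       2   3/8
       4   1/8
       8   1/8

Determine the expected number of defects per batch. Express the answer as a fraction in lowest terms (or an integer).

E[X] = (3/8)·1 + (3/8)·2 + (1/8)·4 + (1/8)·8
     = 21/8

21/8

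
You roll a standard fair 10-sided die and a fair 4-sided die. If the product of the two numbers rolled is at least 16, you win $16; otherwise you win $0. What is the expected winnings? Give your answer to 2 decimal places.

$6.00

E[payout] = (5/8)·0 + (3/8)·16 = 6
≈ $6.00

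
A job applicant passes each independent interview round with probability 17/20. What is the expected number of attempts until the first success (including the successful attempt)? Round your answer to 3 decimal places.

For a geometric distribution, E[trials] = 1/p = 1/(17/20) = 20/17.
≈ 1.176

1.176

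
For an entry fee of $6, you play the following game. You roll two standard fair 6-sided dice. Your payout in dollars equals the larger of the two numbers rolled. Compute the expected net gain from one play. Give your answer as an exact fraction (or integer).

Distribution of the larger of the two numbers rolled: 1 w.p. 1/36, 2 w.p. 1/12, 3 w.p. 5/36, 4 w.p. 7/36, 5 w.p. 1/4, 6 w.p. 11/36
E[payout] = (1/36)·1 + (1/12)·2 + (5/36)·3 + (7/36)·4 + (1/4)·5 + (11/36)·6 = 161/36
Expected profit = 161/36 − 6 = -55/36

-55/36 dollars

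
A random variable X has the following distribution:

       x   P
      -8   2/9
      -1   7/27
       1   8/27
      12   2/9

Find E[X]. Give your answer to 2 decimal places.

E[X] = (2/9)·(-8) + (7/27)·(-1) + (8/27)·1 + (2/9)·12
     = 25/27 ≈ 0.93

0.93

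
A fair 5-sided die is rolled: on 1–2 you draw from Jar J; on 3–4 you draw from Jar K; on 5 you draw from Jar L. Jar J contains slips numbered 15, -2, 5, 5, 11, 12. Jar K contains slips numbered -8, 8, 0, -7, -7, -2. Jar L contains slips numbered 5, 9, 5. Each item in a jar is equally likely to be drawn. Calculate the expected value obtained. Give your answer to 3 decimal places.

3.267

E[X | Jar J] = (15 − 2 + 5 + 5 + 11 + 12)/6 = 23/3
E[X | Jar K] = (-8 + 8 + 0 − 7 − 7 − 2)/6 = -8/3
E[X | Jar L] = (5 + 9 + 5)/3 = 19/3
E[X] = (2/5)·23/3 + (2/5)·(-8/3) + (1/5)·19/3 = 49/15 ≈ 3.267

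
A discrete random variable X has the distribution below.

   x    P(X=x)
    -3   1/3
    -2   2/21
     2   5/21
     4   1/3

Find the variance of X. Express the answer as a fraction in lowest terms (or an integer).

E[X] = (1/3)·(-3) + (2/21)·(-2) + (5/21)·2 + (1/3)·4 = 13/21
E[X²] = (1/3)·9 + (2/21)·4 + (5/21)·4 + (1/3)·16 = 29/3
Var(X) = 29/3 − (13/21)² = 4094/441

4094/441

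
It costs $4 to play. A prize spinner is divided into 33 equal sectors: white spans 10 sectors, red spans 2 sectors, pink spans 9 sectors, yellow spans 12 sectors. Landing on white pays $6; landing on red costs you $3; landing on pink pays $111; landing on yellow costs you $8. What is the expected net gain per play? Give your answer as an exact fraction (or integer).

E[payout] = (10/33)·6 + (2/33)·(-3) + (9/33)·111 + (12/33)·(-8) = 29
Expected profit = 29 − 4 = 25

$25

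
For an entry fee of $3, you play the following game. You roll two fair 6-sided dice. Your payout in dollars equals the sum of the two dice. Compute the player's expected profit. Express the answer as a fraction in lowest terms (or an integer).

$4

Distribution of the sum of the two dice: 2 w.p. 1/36, 3 w.p. 1/18, 4 w.p. 1/12, 5 w.p. 1/9, 6 w.p. 5/36, 7 w.p. 1/6, …
E[payout] = (1/36)·2 + (1/18)·3 + (1/12)·4 + (1/9)·5 + (5/36)·6 + (1/6)·7 + (5/36)·8 + (1/9)·9 + (1/12)·10 + (1/18)·11 + (1/36)·12 = 7
Expected profit = 7 − 3 = 4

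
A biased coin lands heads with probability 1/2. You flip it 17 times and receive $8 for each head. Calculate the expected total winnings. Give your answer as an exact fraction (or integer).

E[#heads] = 17·1/2 = 17/2 (linearity over flips).
E[winnings] = 8·17/2 = 68.

$68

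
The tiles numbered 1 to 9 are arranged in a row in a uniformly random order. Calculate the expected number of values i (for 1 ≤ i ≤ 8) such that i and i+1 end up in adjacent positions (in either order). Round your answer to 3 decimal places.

For each i ∈ {1,…,8}, let Xᵢ = 1 if i and i+1 are adjacent. P(Xᵢ=1) = 2·(9−1)!/9! = 2/9.
By linearity, E[ΣXᵢ] = (8)·(2/9) = 16/9.
≈ 1.778

1.778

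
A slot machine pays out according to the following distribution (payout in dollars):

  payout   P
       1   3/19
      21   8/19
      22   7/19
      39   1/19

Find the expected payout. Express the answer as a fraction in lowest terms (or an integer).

E[X] = (3/19)·1 + (8/19)·21 + (7/19)·22 + (1/19)·39
     = 364/19

364/19 dollars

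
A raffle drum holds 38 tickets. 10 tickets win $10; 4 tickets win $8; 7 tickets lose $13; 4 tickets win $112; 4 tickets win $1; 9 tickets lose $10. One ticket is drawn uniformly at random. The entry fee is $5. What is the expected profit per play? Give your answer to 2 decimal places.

E[payout] = (10/38)·10 + (4/38)·8 + (7/38)·(-13) + (4/38)·112 + (4/38)·1 + (9/38)·(-10) = 403/38
Expected profit = 403/38 − 5 = 213/38 ≈ $5.61

$5.61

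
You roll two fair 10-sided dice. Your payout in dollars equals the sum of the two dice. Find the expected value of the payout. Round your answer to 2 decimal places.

Distribution of the sum of the two dice: 2 w.p. 1/100, 3 w.p. 1/50, 4 w.p. 3/100, 5 w.p. 1/25, 6 w.p. 1/20, 7 w.p. 3/50, …
E[payout] = (1/100)·2 + (1/50)·3 + (3/100)·4 + (1/25)·5 + (1/20)·6 + (3/50)·7 + (7/100)·8 + (2/25)·9 + (9/100)·10 + (1/10)·11 + (9/100)·12 + (2/25)·13 + (7/100)·14 + (3/50)·15 + (1/20)·16 + (1/25)·17 + (3/100)·18 + (1/50)·19 + (1/100)·20 = 11
≈ $11.00

$11.00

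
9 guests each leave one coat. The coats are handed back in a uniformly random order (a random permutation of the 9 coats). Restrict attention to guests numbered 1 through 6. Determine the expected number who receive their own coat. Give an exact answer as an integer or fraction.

Let Xᵢ = 1 if person i gets their own coat. For each i, P(Xᵢ=1) = 1/9.
By linearity of expectation, E[X₁+…+X_6] = 6·(1/9) = 2/3.

2/3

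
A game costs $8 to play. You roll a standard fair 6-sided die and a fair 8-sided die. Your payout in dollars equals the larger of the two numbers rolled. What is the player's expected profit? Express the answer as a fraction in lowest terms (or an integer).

-133/48 dollars

Distribution of the larger of the two numbers rolled: 1 w.p. 1/48, 2 w.p. 1/16, 3 w.p. 5/48, 4 w.p. 7/48, 5 w.p. 3/16, 6 w.p. 11/48, …
E[payout] = (1/48)·1 + (1/16)·2 + (5/48)·3 + (7/48)·4 + (3/16)·5 + (11/48)·6 + (1/8)·7 + (1/8)·8 = 251/48
Expected profit = 251/48 − 8 = -133/48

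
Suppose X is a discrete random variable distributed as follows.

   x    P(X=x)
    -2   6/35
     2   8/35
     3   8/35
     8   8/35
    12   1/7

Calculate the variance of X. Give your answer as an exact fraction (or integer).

24496/1225

E[X] = (6/35)·(-2) + (8/35)·2 + (8/35)·3 + (8/35)·8 + (1/7)·12 = 152/35
E[X²] = (6/35)·4 + (8/35)·4 + (8/35)·9 + (8/35)·64 + (1/7)·144 = 272/7
Var(X) = 272/7 − (152/35)² = 24496/1225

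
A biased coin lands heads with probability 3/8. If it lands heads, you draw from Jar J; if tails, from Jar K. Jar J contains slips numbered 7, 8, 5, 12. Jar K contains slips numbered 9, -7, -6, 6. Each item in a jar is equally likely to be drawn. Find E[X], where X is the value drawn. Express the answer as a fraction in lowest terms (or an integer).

53/16

E[X | Jar J] = (7 + 8 + 5 + 12)/4 = 8
E[X | Jar K] = (9 − 7 − 6 + 6)/4 = 1/2
E[X] = (3/8)·8 + (5/8)·1/2 = 53/16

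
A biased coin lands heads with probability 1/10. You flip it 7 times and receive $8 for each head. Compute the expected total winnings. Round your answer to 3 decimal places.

E[#heads] = 7·1/10 = 7/10 (linearity over flips).
E[winnings] = 8·7/10 = 28/5.
≈ 5.600

$5.600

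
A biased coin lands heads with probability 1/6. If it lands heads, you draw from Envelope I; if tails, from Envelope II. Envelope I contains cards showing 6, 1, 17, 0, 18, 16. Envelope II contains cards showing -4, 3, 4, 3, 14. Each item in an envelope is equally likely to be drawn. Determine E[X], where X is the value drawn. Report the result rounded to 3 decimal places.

4.944

E[X | Envelope I] = (6 + 1 + 17 + 0 + 18 + 16)/6 = 29/3
E[X | Envelope II] = (-4 + 3 + 4 + 3 + 14)/5 = 4
E[X] = (1/6)·29/3 + (5/6)·4 = 89/18 ≈ 4.944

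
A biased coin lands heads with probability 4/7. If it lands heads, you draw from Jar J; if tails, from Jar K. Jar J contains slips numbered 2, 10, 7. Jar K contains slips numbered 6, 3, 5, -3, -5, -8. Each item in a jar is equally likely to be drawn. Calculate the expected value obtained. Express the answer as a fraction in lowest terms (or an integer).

E[X | Jar J] = (2 + 10 + 7)/3 = 19/3
E[X | Jar K] = (6 + 3 + 5 − 3 − 5 − 8)/6 = -1/3
E[X] = (4/7)·19/3 + (3/7)·(-1/3) = 73/21

73/21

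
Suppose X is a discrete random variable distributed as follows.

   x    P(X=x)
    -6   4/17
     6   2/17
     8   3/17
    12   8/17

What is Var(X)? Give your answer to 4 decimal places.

51.4048

E[X] = (4/17)·(-6) + (2/17)·6 + (3/17)·8 + (8/17)·12 = 108/17
E[X²] = (4/17)·36 + (2/17)·36 + (3/17)·64 + (8/17)·144 = 1560/17
Var(X) = 1560/17 − (108/17)² = 14856/289 ≈ 51.4048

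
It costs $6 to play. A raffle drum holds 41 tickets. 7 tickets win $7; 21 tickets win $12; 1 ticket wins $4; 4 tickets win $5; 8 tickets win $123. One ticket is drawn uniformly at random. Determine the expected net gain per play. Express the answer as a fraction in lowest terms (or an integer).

E[payout] = (7/41)·7 + (21/41)·12 + (1/41)·4 + (4/41)·5 + (8/41)·123 = 1309/41
Expected profit = 1309/41 − 6 = 1063/41

1063/41 dollars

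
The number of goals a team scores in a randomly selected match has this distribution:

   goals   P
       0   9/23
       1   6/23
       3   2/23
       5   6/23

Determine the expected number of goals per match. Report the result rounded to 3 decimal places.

1.826

E[X] = (9/23)·0 + (6/23)·1 + (2/23)·3 + (6/23)·5
     = 42/23 ≈ 1.826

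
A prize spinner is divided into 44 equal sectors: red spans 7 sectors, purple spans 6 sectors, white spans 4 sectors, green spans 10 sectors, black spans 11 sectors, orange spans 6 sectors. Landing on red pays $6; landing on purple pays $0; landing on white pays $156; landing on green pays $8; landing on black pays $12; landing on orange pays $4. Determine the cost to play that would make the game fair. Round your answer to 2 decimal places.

$20.50

E[payout] = (7/44)·6 + (6/44)·0 + (4/44)·156 + (10/44)·8 + (11/44)·12 + (6/44)·4 = 41/2
Fair fee = E[payout] = 41/2 ≈ $20.50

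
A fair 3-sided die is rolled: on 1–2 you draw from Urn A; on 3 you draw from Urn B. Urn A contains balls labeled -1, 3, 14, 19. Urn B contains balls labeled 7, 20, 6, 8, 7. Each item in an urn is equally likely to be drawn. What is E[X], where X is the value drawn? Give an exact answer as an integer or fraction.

E[X | Urn A] = (-1 + 3 + 14 + 19)/4 = 35/4
E[X | Urn B] = (7 + 20 + 6 + 8 + 7)/5 = 48/5
E[X] = (2/3)·35/4 + (1/3)·48/5 = 271/30

271/30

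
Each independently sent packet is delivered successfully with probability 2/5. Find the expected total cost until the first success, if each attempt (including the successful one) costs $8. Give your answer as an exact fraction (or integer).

E[#attempts] = 1/p = 5/2; E[cost] = 8·5/2 = 20.

$20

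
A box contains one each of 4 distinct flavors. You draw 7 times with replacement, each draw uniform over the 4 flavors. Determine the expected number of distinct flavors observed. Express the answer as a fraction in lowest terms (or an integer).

14197/4096

Let Xⱼ=1 if type j appears at least once. P(Xⱼ=1) = 1 − ((4−1)/4)^7 = 14197/16384.
E[#distinct] = 4·14197/16384 = 14197/4096.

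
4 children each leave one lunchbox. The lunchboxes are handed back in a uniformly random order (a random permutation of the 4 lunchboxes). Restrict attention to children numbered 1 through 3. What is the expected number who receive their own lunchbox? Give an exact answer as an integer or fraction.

3/4

Let Xᵢ = 1 if person i gets their own lunchbox. For each i, P(Xᵢ=1) = 1/4.
By linearity of expectation, E[X₁+…+X_3] = 3·(1/4) = 3/4.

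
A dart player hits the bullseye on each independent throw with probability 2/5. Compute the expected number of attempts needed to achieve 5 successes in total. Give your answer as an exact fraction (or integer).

By linearity (sum of 5 independent geometric waits), E[trials] = 5/p = 5/(2/5) = 25/2.

25/2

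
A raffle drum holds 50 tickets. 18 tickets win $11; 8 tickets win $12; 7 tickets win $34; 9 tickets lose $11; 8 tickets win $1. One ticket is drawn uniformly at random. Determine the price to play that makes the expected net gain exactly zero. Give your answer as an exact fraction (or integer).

441/50 dollars

E[payout] = (18/50)·11 + (8/50)·12 + (7/50)·34 + (9/50)·(-11) + (8/50)·1 = 441/50
Fair fee = E[payout] = 441/50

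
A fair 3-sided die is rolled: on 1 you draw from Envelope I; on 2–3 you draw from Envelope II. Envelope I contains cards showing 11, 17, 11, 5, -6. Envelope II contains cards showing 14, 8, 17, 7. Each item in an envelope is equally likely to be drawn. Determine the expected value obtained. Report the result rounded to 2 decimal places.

E[X | Envelope I] = (11 + 17 + 11 + 5 − 6)/5 = 38/5
E[X | Envelope II] = (14 + 8 + 17 + 7)/4 = 23/2
E[X] = (1/3)·38/5 + (2/3)·23/2 = 51/5 ≈ 10.20

10.20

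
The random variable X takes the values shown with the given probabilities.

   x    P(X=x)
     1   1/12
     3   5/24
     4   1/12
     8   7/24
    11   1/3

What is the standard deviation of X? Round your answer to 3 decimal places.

E[X] = 169/24, E[X²] = 1495/24
Var(X) = E[X²] − (E[X])² = 1495/24 − 28561/576 = 7319/576
SD(X) = √(7319/576) ≈ 3.565

3.565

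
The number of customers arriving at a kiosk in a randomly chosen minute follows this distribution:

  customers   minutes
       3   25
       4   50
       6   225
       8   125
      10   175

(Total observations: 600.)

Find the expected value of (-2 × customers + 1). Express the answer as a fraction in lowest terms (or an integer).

-163/12

Total = 600, so P(customers=3) = 25/600, etc.
E[-2x+1] = (1/24)·(-5) + (1/12)·(-7) + (3/8)·(-11) + (5/24)·(-15) + (7/24)·(-19)
     = -163/12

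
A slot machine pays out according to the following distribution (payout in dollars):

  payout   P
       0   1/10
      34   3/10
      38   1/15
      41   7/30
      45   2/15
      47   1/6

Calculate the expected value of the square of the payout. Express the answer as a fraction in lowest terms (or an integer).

22102/15

E[X²] = (1/10)·0 + (3/10)·1156 + (1/15)·1444 + (7/30)·1681 + (2/15)·2025 + (1/6)·2209
     = 22102/15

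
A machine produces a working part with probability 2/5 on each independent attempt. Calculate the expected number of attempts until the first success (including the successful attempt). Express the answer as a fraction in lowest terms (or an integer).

5/2

For a geometric distribution, E[trials] = 1/p = 1/(2/5) = 5/2.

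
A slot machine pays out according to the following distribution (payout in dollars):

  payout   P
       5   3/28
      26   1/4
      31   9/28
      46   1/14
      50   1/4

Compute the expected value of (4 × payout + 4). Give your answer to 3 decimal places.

E[4x+4] = (3/28)·24 + (1/4)·108 + (9/28)·128 + (1/14)·188 + (1/4)·204
     = 946/7 ≈ 135.143

135.143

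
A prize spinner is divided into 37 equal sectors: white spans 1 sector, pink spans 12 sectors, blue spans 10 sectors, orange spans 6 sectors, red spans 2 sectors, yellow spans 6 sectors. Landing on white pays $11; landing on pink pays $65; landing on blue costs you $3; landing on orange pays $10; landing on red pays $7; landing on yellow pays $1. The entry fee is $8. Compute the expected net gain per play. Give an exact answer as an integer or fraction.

545/37 dollars

E[payout] = (1/37)·11 + (12/37)·65 + (10/37)·(-3) + (6/37)·10 + (2/37)·7 + (6/37)·1 = 841/37
Expected profit = 841/37 − 8 = 545/37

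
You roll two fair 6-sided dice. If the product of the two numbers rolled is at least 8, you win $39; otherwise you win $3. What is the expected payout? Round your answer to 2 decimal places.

E[payout] = (7/18)·3 + (11/18)·39 = 25
≈ $25.00

$25.00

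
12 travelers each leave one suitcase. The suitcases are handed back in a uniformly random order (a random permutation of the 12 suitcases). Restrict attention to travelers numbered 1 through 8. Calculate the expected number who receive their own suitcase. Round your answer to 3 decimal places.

0.667

Let Xᵢ = 1 if person i gets their own suitcase. For each i, P(Xᵢ=1) = 1/12.
By linearity of expectation, E[X₁+…+X_8] = 8·(1/12) = 2/3.
≈ 0.667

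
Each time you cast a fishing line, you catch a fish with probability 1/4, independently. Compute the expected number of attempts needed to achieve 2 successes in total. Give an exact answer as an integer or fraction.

8

By linearity (sum of 2 independent geometric waits), E[trials] = 2/p = 2/(1/4) = 8.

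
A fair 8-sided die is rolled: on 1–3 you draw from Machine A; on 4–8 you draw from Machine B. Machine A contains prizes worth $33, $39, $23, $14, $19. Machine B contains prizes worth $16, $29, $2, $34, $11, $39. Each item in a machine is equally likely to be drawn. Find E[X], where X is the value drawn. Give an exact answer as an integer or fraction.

5579/240 dollars

E[X | Machine A] = (33 + 39 + 23 + 14 + 19)/5 = 128/5
E[X | Machine B] = (16 + 29 + 2 + 34 + 11 + 39)/6 = 131/6
E[X] = (3/8)·128/5 + (5/8)·131/6 = 5579/240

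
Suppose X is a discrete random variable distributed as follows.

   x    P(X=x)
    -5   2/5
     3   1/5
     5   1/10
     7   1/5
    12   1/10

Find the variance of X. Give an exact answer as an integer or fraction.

3561/100

E[X] = (2/5)·(-5) + (1/5)·3 + (1/10)·5 + (1/5)·7 + (1/10)·12 = 17/10
E[X²] = (2/5)·25 + (1/5)·9 + (1/10)·25 + (1/5)·49 + (1/10)·144 = 77/2
Var(X) = 77/2 − (17/10)² = 3561/100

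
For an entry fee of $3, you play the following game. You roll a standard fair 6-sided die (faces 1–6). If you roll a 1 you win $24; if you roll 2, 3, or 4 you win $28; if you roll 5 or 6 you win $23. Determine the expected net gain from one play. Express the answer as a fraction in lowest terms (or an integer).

68/3 dollars

E[payout] = (1/3)·23 + (1/6)·24 + (1/2)·28 = 77/3
Expected profit = 77/3 − 3 = 68/3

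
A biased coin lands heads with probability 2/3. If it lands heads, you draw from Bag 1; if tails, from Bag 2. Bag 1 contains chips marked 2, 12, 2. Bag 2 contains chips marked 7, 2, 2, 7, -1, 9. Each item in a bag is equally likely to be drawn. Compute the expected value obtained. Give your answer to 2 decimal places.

5.00

E[X | Bag 1] = (2 + 12 + 2)/3 = 16/3
E[X | Bag 2] = (7 + 2 + 2 + 7 − 1 + 9)/6 = 13/3
E[X] = (2/3)·16/3 + (1/3)·13/3 = 5 ≈ 5.00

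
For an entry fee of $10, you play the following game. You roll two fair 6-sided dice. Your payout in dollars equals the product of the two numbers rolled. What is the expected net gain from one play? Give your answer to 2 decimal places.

Distribution of the product of the two numbers rolled: 1 w.p. 1/36, 2 w.p. 1/18, 3 w.p. 1/18, 4 w.p. 1/12, 5 w.p. 1/18, 6 w.p. 1/9, …
E[payout] = (1/36)·1 + (1/18)·2 + (1/18)·3 + (1/12)·4 + (1/18)·5 + (1/9)·6 + (1/18)·8 + (1/36)·9 + (1/18)·10 + (1/9)·12 + (1/18)·15 + (1/36)·16 + (1/18)·18 + (1/18)·20 + (1/18)·24 + (1/36)·25 + (1/18)·30 + (1/36)·36 = 49/4
Expected profit = 49/4 − 10 = 9/4 ≈ $2.25

$2.25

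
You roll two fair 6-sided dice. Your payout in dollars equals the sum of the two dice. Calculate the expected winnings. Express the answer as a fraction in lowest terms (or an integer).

Distribution of the sum of the two dice: 2 w.p. 1/36, 3 w.p. 1/18, 4 w.p. 1/12, 5 w.p. 1/9, 6 w.p. 5/36, 7 w.p. 1/6, …
E[payout] = (1/36)·2 + (1/18)·3 + (1/12)·4 + (1/9)·5 + (5/36)·6 + (1/6)·7 + (5/36)·8 + (1/9)·9 + (1/12)·10 + (1/18)·11 + (1/36)·12 = 7

$7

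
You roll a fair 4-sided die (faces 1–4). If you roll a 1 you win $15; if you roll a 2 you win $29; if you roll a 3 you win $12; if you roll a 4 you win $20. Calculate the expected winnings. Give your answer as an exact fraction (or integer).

$19

E[payout] = (1/4)·12 + (1/4)·15 + (1/4)·20 + (1/4)·29 = 19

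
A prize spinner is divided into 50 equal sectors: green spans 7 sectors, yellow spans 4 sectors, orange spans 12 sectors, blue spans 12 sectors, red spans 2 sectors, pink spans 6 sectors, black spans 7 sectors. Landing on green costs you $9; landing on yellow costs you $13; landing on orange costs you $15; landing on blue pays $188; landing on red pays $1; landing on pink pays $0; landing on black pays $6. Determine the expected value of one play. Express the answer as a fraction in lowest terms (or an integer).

E[payout] = (7/50)·(-9) + (4/50)·(-13) + (12/50)·(-15) + (12/50)·188 + (2/50)·1 + (6/50)·0 + (7/50)·6 = 401/10

401/10 dollars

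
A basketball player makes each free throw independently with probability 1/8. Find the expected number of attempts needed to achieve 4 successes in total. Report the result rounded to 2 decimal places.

32.00

By linearity (sum of 4 independent geometric waits), E[trials] = 4/p = 4/(1/8) = 32.
≈ 32.00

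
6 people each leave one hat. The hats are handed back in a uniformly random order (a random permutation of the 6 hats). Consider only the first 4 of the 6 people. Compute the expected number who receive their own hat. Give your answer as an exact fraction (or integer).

Let Xᵢ = 1 if person i gets their own hat. For each i, P(Xᵢ=1) = 1/6.
By linearity of expectation, E[X₁+…+X_4] = 4·(1/6) = 2/3.

2/3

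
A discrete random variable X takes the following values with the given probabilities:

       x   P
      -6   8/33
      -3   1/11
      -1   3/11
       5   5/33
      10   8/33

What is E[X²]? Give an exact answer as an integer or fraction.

1249/33

E[X²] = (8/33)·36 + (1/11)·9 + (3/11)·1 + (5/33)·25 + (8/33)·100
     = 1249/33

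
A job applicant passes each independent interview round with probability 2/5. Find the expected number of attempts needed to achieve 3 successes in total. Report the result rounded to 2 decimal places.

7.50

By linearity (sum of 3 independent geometric waits), E[trials] = 3/p = 3/(2/5) = 15/2.
≈ 7.50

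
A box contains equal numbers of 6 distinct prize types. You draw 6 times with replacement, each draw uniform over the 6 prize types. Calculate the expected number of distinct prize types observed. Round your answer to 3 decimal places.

3.991

Let Xⱼ=1 if type j appears at least once. P(Xⱼ=1) = 1 − ((6−1)/6)^6 = 31031/46656.
E[#distinct] = 6·31031/46656 = 31031/7776.
≈ 3.991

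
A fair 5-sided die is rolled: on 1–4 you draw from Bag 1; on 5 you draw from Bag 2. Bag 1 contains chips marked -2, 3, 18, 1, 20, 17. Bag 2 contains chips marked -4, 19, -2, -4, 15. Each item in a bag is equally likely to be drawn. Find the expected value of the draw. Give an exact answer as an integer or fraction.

214/25

E[X | Bag 1] = (-2 + 3 + 18 + 1 + 20 + 17)/6 = 19/2
E[X | Bag 2] = (-4 + 19 − 2 − 4 + 15)/5 = 24/5
E[X] = (4/5)·19/2 + (1/5)·24/5 = 214/25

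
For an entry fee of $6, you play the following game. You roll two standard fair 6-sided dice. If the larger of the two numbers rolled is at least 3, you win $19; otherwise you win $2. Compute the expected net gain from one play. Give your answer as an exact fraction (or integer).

100/9 dollars

E[payout] = (1/9)·2 + (8/9)·19 = 154/9
Expected profit = 154/9 − 6 = 100/9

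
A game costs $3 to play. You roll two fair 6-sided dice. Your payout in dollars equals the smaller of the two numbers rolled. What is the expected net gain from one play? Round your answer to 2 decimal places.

Distribution of the smaller of the two numbers rolled: 1 w.p. 11/36, 2 w.p. 1/4, 3 w.p. 7/36, 4 w.p. 5/36, 5 w.p. 1/12, 6 w.p. 1/36
E[payout] = (11/36)·1 + (1/4)·2 + (7/36)·3 + (5/36)·4 + (1/12)·5 + (1/36)·6 = 91/36
Expected profit = 91/36 − 3 = -17/36 ≈ -$0.47

-$0.47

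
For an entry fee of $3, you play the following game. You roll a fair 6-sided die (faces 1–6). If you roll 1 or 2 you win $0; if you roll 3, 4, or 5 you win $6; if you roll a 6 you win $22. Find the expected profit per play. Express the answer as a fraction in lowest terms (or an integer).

E[payout] = (1/3)·0 + (1/2)·6 + (1/6)·22 = 20/3
Expected profit = 20/3 − 3 = 11/3

11/3 dollars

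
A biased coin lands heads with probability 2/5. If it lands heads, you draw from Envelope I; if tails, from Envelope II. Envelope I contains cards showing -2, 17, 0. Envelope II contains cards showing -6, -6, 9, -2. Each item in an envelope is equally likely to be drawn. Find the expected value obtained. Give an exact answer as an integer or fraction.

5/4

E[X | Envelope I] = (-2 + 17 + 0)/3 = 5
E[X | Envelope II] = (-6 − 6 + 9 − 2)/4 = -5/4
E[X] = (2/5)·5 + (3/5)·(-5/4) = 5/4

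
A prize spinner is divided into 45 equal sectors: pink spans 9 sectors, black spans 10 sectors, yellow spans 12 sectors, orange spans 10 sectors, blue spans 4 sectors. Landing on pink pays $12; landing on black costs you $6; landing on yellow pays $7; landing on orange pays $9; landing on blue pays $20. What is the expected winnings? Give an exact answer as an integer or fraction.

E[payout] = (9/45)·12 + (10/45)·(-6) + (12/45)·7 + (10/45)·9 + (4/45)·20 = 302/45

302/45 dollars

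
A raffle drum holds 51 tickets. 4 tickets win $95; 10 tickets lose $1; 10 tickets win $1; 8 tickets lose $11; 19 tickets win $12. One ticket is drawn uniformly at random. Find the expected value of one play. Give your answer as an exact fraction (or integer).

E[payout] = (4/51)·95 + (10/51)·(-1) + (10/51)·1 + (8/51)·(-11) + (19/51)·12 = 520/51

520/51 dollars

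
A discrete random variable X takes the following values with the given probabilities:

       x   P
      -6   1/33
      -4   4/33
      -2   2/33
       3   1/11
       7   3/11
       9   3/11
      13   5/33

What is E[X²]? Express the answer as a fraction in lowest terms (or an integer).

2150/33

E[X²] = (1/33)·36 + (4/33)·16 + (2/33)·4 + (1/11)·9 + (3/11)·49 + (3/11)·81 + (5/33)·169
     = 2150/33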